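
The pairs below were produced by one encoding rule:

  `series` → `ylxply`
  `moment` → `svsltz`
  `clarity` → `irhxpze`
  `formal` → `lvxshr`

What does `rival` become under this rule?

xpbhr

The shift depends on letter class: consonant s→y is +6, but vowel e→l is +7. The rule splits by letter class: vowels +7, consonants +6.
On rival: r(cons)+6=x, i(vowel)+7=p, v(cons)+6=b, a(vowel)+7=h, l(cons)+6=r.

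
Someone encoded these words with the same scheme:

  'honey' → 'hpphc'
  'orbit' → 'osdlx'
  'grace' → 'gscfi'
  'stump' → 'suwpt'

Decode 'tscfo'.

In honey: h→h is +0, o→p is +1, n→p is +2, e→h is +3 — the shift increases by 1 each position. Letter i (0-indexed) is shifted by i+0, so successive shifts are 0, 1, 2, ….
Reversing it on tscfo: t−0=t, s−1=r, c−2=a, f−3=c, o−4=k.

track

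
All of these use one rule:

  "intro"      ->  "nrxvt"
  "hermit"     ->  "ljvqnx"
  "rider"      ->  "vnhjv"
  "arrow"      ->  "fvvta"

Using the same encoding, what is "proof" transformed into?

tvttj

The shift depends on letter class: consonant n→r is +4, but vowel i→n is +5. The rule splits by letter class: vowels +5, consonants +4.
On proof: p(cons)+4=t, r(cons)+4=v, o(vowel)+5=t, o(vowel)+5=t, f(cons)+4=j.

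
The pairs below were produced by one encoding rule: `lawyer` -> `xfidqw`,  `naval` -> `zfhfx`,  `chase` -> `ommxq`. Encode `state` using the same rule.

eymyq

Shifts by position in lawyer: pos 0: l→x (+12), pos 1: a→f (+5), pos 2: w→i (+12), pos 3: y→d (+5) — repeating every 2. The shifts repeat in a cycle of length 2: positions 0,1,… shift by +12, +5, then the pattern repeats.
On state: s+12=e, t+5=y, a+12=m, t+5=y, e+12=q.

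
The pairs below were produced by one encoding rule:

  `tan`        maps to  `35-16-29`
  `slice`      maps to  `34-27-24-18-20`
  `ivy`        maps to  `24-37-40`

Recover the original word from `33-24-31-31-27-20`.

t is letter #20 and maps to 35: an offset of 15. The number is (letter's place in the alphabet, a=1) + 15.
Decoding 33-24-31-31-27-20: 33→(33−15)÷1=18=r, 24→(24−15)÷1=9=i, 31→(31−15)÷1=16=p, 31→(31−15)÷1=16=p, 27→(27−15)÷1=12=l, 20→(20−15)÷1=5=e.

ripple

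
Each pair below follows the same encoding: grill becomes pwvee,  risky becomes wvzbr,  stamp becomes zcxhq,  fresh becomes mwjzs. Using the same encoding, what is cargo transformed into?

g(6)→p(15) and r(17)→w(22) fit y≡3x+23 (mod 26); the inverse of 3 mod 26 is 9. This is an affine cipher: with a=0,…,z=25, each position x becomes (3x+23) mod 26.
For cargo: c(2)→3·2+23≡3=d; a(0)→3·0+23≡23=x; r(17)→3·17+23≡22=w; g(6)→3·6+23≡15=p; o(14)→3·14+23≡13=n (all mod 26).

dxwpn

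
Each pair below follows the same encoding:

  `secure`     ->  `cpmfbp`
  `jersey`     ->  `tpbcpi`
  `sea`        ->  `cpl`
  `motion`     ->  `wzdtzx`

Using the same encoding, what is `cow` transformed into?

The shift depends on letter class: consonant s→c is +10, but vowel e→p is +11. Vowels shift forward by 11 and consonants shift forward by 10.
For cow: c(cons)+10=m, o(vowel)+11=z, w(cons)+10=g.

mzg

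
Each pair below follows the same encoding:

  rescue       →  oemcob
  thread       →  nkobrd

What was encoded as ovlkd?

The output letters match the input read backwards, each shifted +10: rescue reversed is eucser. Read the word backwards and shift each letter +10.
Undoing it on ovlkd: shift back: o−10=e, v−10=l, l−10=b, k−10=a, d−10=t → elbat; then reverse → table.

table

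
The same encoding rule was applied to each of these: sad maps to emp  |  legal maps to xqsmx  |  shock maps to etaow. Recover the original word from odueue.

crisis

Compare letters: s→e is +12, a→m is +12, d→p is +12 — a constant shift. Every letter moves 12 places later in the alphabet, wrapping around z→a.
Reversing it on odueue: o−12=c, d−12=r, u−12=i, e−12=s, u−12=i, e−12=s.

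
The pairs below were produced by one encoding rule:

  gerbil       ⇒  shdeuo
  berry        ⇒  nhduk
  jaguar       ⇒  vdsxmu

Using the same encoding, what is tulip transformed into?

fxxlb

Shifts by position in gerbil: pos 0: g→s (+12), pos 1: e→h (+3), pos 2: r→d (+12), pos 3: b→e (+3) — repeating every 2. It's a Vigenère-style cipher with numeric key [12,3]: position i shifts by key[i mod 2].
For tulip: t+12=f, u+3=x, l+12=x, i+3=l, p+12=b.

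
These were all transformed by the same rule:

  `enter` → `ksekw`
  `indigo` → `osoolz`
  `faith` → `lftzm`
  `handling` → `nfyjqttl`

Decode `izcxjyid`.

currency

Shifts by position in enter: pos 0: e→k (+6), pos 1: n→s (+5), pos 2: t→e (+11), pos 3: e→k (+6), pos 4: r→w (+5) — repeating every 3. The shifts repeat in a cycle of length 3: positions 0,1,… shift by +6, +5, +11, then the pattern repeats.
Undoing it on izcxjyid: i−6=c, z−5=u, c−11=r, x−6=r, j−5=e, y−11=n, i−6=c, d−5=y.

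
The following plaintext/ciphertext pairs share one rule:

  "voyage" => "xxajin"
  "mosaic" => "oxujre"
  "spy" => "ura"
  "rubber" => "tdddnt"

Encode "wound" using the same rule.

yxdpf

The shift depends on letter class: consonant v→x is +2, but vowel o→x is +9. Vowels shift forward by 9 and consonants shift forward by 2.
Applying it to wound: w(cons)+2=y, o(vowel)+9=x, u(vowel)+9=d, n(cons)+2=p, d(cons)+2=f.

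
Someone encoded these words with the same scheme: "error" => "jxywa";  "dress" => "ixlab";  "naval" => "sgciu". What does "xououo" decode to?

In error: e→j is +5, r→x is +6, r→y is +7, o→w is +8 — the shift increases by 1 each position. The shift increases by 1 at each position, starting from +5: 5, 6, 7, ….
Undoing it on xououo: x−5=s, o−6=i, u−7=n, o−8=g, u−9=l, o−10=e.

single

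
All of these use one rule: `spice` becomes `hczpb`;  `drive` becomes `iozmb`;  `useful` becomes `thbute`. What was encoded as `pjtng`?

s(18)→h(7) and p(15)→c(2) fit y≡19x+3 (mod 26); the inverse of 19 mod 26 is 11. Treating letters as 0–25, the rule is x ↦ 19x + 3 (mod 26).
Decoding pjtng: p(15)→11·(15−3)≡2=c; j(9)→11·(9−3)≡14=o; t(19)→11·(19−3)≡20=u; n(13)→11·(13−3)≡6=g; g(6)→11·(6−3)≡7=h (all mod 26).

cough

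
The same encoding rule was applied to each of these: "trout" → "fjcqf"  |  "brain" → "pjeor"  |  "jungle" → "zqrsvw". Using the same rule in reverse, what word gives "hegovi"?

This is an affine cipher: with a=0,…,z=25, each position x becomes (11x+4) mod 26.
Reversing it on hegovi: h(7)→19·(7−4)≡5=f; e(4)→19·(4−4)≡0=a; g(6)→19·(6−4)≡12=m; o(14)→19·(14−4)≡8=i; v(21)→19·(21−4)≡11=l; i(8)→19·(8−4)≡24=y (all mod 26).

family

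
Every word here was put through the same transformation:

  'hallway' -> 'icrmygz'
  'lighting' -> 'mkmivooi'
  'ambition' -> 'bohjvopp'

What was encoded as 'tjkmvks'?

It's a Vigenère-style cipher with numeric key [1,2,6]: position i shifts by key[i mod 3].
Decoding tjkmvks: t−1=s, j−2=h, k−6=e, m−1=l, v−2=t, k−6=e, s−1=r.

shelter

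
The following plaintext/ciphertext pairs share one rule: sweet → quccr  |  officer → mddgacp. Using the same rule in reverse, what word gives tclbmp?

Each letter is shifted forward by 24 in the alphabet (a Caesar shift of +24).
Decoding tclbmp: t−24=v, c−24=e, l−24=n, b−24=d, m−24=o, p−24=r.

vendor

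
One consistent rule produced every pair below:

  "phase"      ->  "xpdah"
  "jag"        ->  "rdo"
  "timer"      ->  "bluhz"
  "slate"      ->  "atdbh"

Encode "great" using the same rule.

ozhdb

The shift depends on letter class: consonant p→x is +8, but vowel a→d is +3. The rule splits by letter class: vowels +3, consonants +8.
For great: g(cons)+8=o, r(cons)+8=z, e(vowel)+3=h, a(vowel)+3=d, t(cons)+8=b.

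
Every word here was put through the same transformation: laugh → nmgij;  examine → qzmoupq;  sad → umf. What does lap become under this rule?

nmr

The rule splits by letter class: vowels +12, consonants +2.
For lap: l(cons)+2=n, a(vowel)+12=m, p(cons)+2=r.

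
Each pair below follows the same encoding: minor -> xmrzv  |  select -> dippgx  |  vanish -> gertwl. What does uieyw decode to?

jeans

Shifts by position in minor: pos 0: m→x (+11), pos 1: i→m (+4), pos 2: n→r (+4), pos 3: o→z (+11), pos 4: r→v (+4) — repeating every 3. A repeating key of period 3 is used — shifts +11, +4, +4 over and over.
Decoding uieyw: u−11=j, i−4=e, e−4=a, y−11=n, w−4=s.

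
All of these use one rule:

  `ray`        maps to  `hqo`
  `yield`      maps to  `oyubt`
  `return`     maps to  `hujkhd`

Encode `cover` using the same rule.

seluh

Each letter is shifted forward by 16 in the alphabet (a Caesar shift of +16).
On cover: c+16=s, o+16=e, v+16=l, e+16=u, r+16=h.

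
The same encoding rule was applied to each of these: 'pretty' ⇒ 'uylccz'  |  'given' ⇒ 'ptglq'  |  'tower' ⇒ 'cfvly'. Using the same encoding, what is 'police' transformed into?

This is an affine cipher: with a=0,…,z=25, each position x becomes (15x+3) mod 26.
For police: p(15)→15·15+3≡20=u; o(14)→15·14+3≡5=f; l(11)→15·11+3≡12=m; i(8)→15·8+3≡19=t; c(2)→15·2+3≡7=h; e(4)→15·4+3≡11=l (all mod 26).

ufmthl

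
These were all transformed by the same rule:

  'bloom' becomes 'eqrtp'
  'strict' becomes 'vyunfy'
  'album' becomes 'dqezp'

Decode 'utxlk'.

rough

The shifts repeat in a cycle of length 2: positions 0,1,… shift by +3, +5, then the pattern repeats.
Reversing it on utxlk: u−3=r, t−5=o, x−3=u, l−5=g, k−3=h.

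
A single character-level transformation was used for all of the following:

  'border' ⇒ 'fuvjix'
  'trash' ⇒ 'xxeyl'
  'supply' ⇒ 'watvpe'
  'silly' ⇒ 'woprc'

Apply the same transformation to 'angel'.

Shifts by position in border: pos 0: b→f (+4), pos 1: o→u (+6), pos 2: r→v (+4), pos 3: d→j (+6) — repeating every 2. A repeating key of period 2 is used — shifts +4, +6 over and over.
Applying it to angel: a+4=e, n+6=t, g+4=k, e+6=k, l+4=p.

etkkp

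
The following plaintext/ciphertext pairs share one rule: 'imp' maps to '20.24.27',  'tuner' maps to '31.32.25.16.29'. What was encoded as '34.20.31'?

wit

i is letter #9 and maps to 20: an offset of 11. The number is (letter's place in the alphabet, a=1) + 11.
Decoding 34.20.31: 34→(34−11)÷1=23=w, 20→(20−11)÷1=9=i, 31→(31−11)÷1=20=t.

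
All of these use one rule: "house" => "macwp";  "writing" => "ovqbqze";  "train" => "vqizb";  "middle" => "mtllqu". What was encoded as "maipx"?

The output letters match the input read backwards, each shifted +8: house reversed is esuoh. The word is reversed, then every letter is shifted forward by 8.
Reversing it on maipx: shift back: m−8=e, a−8=s, i−8=a, p−8=h, x−8=p → esahp; then reverse → phase.

phase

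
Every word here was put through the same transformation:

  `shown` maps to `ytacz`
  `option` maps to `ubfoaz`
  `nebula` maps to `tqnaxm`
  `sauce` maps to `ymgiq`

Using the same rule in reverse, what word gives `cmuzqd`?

waiter

Shifts by position in shown: pos 0: s→y (+6), pos 1: h→t (+12), pos 2: o→a (+12), pos 3: w→c (+6), pos 4: n→z (+12) — repeating every 3. It's a Vigenère-style cipher with numeric key [6,12,12]: position i shifts by key[i mod 3].
Undoing it on cmuzqd: c−6=w, m−12=a, u−12=i, z−6=t, q−12=e, d−12=r.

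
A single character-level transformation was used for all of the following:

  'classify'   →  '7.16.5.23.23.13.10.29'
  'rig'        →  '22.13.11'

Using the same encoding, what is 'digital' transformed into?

8.13.11.13.24.5.16

c is letter #3 and maps to 7: an offset of 4. Letters become their 1-based position plus 4 (so a→5, b→6, …).
For digital: d=4→8, i=9→13, g=7→11, i=9→13, t=20→24, a=1→5, l=12→16.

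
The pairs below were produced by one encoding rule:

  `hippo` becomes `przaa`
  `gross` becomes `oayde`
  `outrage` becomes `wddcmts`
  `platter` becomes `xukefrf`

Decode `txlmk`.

lobby

In hippo: h→p is +8, i→r is +9, p→z is +10, p→a is +11 — the shift increases by 1 each position. Each letter shifts forward by (position + 8), i.e. 8, 9, 10, … — the shift grows by one for each successive letter.
Decoding txlmk: t−8=l, x−9=o, l−10=b, m−11=b, k−12=y.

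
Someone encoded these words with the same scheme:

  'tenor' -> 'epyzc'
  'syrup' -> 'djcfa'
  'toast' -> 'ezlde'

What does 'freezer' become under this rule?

Compare letters: t→e is +11, e→p is +11, n→y is +11 — a constant shift. Every letter moves 11 places later in the alphabet, wrapping around z→a.
On freezer: f+11=q, r+11=c, e+11=p, e+11=p, z+11=k, e+11=p, r+11=c.

qcppkpc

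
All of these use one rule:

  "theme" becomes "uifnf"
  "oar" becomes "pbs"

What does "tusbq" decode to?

Each letter is shifted forward by 1 in the alphabet (a Caesar shift of +1).
Reversing it on tusbq: t−1=s, u−1=t, s−1=r, b−1=a, q−1=p.

strap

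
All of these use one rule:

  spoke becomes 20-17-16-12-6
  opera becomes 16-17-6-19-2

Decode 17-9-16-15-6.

phone

s is letter #19 and maps to 20: an offset of 1. Letters become their 1-based position plus 1 (so a→2, b→3, …).
Undoing it on 17-9-16-15-6: 17→(17−1)÷1=16=p, 9→(9−1)÷1=8=h, 16→(16−1)÷1=15=o, 15→(15−1)÷1=14=n, 6→(6−1)÷1=5=e.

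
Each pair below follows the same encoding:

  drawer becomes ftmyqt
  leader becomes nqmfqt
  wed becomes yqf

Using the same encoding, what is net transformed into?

The shift depends on letter class: consonant d→f is +2, but vowel a→m is +12. The rule splits by letter class: vowels +12, consonants +2.
Applying it to net: n(cons)+2=p, e(vowel)+12=q, t(cons)+2=v.

pqv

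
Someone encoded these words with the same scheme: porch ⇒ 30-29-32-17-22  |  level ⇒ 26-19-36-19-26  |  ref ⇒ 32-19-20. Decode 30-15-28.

p is letter #16 and maps to 30: an offset of 14. Letters become their 1-based position plus 14 (so a→15, b→16, …).
Decoding 30-15-28: 30→(30−14)÷1=16=p, 15→(15−14)÷1=1=a, 28→(28−14)÷1=14=n.

pan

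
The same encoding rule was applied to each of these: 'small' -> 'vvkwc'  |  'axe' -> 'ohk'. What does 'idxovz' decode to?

plenty

The output letters match the input read backwards, each shifted +10: small reversed is llams. The word is reversed, then every letter is shifted forward by 10.
Reversing it on idxovz: shift back: i−10=y, d−10=t, x−10=n, o−10=e, v−10=l, z−10=p → ytnelp; then reverse → plenty.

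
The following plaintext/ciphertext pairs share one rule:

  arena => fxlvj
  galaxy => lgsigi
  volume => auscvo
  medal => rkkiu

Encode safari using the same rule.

In arena: a→f is +5, r→x is +6, e→l is +7, n→v is +8 — the shift increases by 1 each position. Each letter shifts forward by (position + 5), i.e. 5, 6, 7, … — the shift grows by one for each successive letter.
For safari: s+5=x, a+6=g, f+7=m, a+8=i, r+9=a, i+10=s.

xgmias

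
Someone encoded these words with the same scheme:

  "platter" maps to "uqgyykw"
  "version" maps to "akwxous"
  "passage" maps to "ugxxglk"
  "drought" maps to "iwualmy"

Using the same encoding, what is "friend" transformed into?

kwoksi

The shift depends on letter class: consonant p→u is +5, but vowel a→g is +6. Vowels shift forward by 6 and consonants shift forward by 5.
On friend: f(cons)+5=k, r(cons)+5=w, i(vowel)+6=o, e(vowel)+6=k, n(cons)+5=s, d(cons)+5=i.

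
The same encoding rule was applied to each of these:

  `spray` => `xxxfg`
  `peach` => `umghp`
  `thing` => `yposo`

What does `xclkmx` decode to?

suffer

The shifts repeat in a cycle of length 3: positions 0,1,… shift by +5, +8, +6, then the pattern repeats.
Decoding xclkmx: x−5=s, c−8=u, l−6=f, k−5=f, m−8=e, x−6=r.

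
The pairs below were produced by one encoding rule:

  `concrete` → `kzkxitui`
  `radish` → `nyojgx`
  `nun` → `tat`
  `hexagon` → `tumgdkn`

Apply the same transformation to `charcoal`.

Two steps: reverse the string, then apply a Caesar shift of +6.
Applying it to charcoal: reverse → laocrahc; then shift: l+6=r, a+6=g, o+6=u, c+6=i, r+6=x, a+6=g, h+6=n, c+6=i.

rguixgni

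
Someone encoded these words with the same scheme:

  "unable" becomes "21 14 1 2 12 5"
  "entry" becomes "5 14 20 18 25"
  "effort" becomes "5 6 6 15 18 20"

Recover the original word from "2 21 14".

u is letter #21 and maps to 21: an offset of 0. Each letter is replaced by its alphabet position (a=1, b=2, …, z=26).
Decoding 2 21 14: 2=b, 21=u, 14=n.

bun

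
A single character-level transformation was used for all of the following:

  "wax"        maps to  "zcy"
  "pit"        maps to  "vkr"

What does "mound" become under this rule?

The word is reversed, then every letter is shifted forward by 2.
For mound: reverse → dnuom; then shift: d+2=f, n+2=p, u+2=w, o+2=q, m+2=o.

fpwqo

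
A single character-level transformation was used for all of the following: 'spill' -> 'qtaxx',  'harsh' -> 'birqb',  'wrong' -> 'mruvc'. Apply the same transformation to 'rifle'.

Each letter's alphabet position (a=0..z=25) is mapped through 25·x+8 mod 26 — an affine cipher.
On rifle: r(17)→25·17+8≡17=r; i(8)→25·8+8≡0=a; f(5)→25·5+8≡3=d; l(11)→25·11+8≡23=x; e(4)→25·4+8≡4=e (all mod 26).

radxe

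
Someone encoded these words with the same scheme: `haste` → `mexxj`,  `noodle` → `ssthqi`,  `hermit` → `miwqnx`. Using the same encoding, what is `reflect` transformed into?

A repeating key of period 2 is used — shifts +5, +4 over and over.
For reflect: r+5=w, e+4=i, f+5=k, l+4=p, e+5=j, c+4=g, t+5=y.

wikpjgy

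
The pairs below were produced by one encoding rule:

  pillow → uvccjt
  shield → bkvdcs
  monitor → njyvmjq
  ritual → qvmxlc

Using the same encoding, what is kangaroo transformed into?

p(15)→u(20) and i(8)→v(21) fit y≡11x+11 (mod 26); the inverse of 11 mod 26 is 19. Treating letters as 0–25, the rule is x ↦ 11x + 11 (mod 26).
On kangaroo: k(10)→11·10+11≡17=r; a(0)→11·0+11≡11=l; n(13)→11·13+11≡24=y; g(6)→11·6+11≡25=z; a(0)→11·0+11≡11=l; r(17)→11·17+11≡16=q; o(14)→11·14+11≡9=j; o(14)→11·14+11≡9=j (all mod 26).

rlyzlqjj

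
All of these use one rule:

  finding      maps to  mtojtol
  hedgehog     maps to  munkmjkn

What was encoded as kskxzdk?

extreme

The output letters match the input read backwards, each shifted +6: finding reversed is gnidnif. The word is reversed, then every letter is shifted forward by 6.
Undoing it on kskxzdk: shift back: k−6=e, s−6=m, k−6=e, x−6=r, z−6=t, d−6=x, k−6=e → emertxe; then reverse → extreme.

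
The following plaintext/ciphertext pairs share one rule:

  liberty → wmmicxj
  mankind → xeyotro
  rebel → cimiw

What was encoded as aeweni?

palace

Shifts by position in liberty: pos 0: l→w (+11), pos 1: i→m (+4), pos 2: b→m (+11), pos 3: e→i (+4) — repeating every 2. A repeating key of period 2 is used — shifts +11, +4 over and over.
Undoing it on aeweni: a−11=p, e−4=a, w−11=l, e−4=a, n−11=c, i−4=e.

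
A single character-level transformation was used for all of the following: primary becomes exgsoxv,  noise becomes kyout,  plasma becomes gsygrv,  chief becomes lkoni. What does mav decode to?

Read the word backwards and shift each letter +6.
Reversing it on mav: shift back: m−6=g, a−6=u, v−6=p → gup; then reverse → pug.

pug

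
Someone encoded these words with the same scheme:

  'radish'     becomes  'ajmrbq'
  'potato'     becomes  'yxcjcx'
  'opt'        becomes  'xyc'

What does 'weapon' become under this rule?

This is a Caesar cipher with shift 9.
Applying it to weapon: w+9=f, e+9=n, a+9=j, p+9=y, o+9=x, n+9=w.

fnjyxw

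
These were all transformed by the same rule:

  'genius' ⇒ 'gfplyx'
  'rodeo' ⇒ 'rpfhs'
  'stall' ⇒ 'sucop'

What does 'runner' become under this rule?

In genius: g→g is +0, e→f is +1, n→p is +2, i→l is +3 — the shift increases by 1 each position. Each letter shifts forward by its position index (0, 1, 2, …) — the shift grows by one for each successive letter.
On runner: r+0=r, u+1=v, n+2=p, n+3=q, e+4=i, r+5=w.

rvpqiw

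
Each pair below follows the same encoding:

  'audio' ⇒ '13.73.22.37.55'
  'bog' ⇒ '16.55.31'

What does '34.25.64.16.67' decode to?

a(#1)→13 and u(#21)→73: differences scale by 3, so n = 3·pos + 10. The formula is n = 3×(alphabet index, a=1) + 10.
Undoing it on 34.25.64.16.67: 34→(34−10)÷3=8=h, 25→(25−10)÷3=5=e, 64→(64−10)÷3=18=r, 16→(16−10)÷3=2=b, 67→(67−10)÷3=19=s.

herbs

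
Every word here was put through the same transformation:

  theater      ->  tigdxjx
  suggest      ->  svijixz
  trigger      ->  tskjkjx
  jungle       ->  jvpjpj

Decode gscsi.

In theater: t→t is +0, h→i is +1, e→g is +2, a→d is +3 — the shift increases by 1 each position. Each letter shifts forward by its position index (0, 1, 2, …) — the shift grows by one for each successive letter.
Reversing it on gscsi: g−0=g, s−1=r, c−2=a, s−3=p, i−4=e.

grape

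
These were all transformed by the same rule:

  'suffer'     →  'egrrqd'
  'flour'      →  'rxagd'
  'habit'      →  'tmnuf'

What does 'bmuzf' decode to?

paint

Every letter moves 12 places later in the alphabet, wrapping around z→a.
Decoding bmuzf: b−12=p, m−12=a, u−12=i, z−12=n, f−12=t.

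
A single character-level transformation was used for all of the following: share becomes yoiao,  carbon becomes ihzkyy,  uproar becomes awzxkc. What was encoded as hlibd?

beast

Letter i (0-indexed) is shifted by i+6, so successive shifts are 6, 7, 8, ….
Decoding hlibd: h−6=b, l−7=e, i−8=a, b−9=s, d−10=t.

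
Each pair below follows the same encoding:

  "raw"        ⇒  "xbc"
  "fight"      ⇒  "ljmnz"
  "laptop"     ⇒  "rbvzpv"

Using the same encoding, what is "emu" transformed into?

fsv

Vowels shift forward by 1 and consonants shift forward by 6.
For emu: e(vowel)+1=f, m(cons)+6=s, u(vowel)+1=v.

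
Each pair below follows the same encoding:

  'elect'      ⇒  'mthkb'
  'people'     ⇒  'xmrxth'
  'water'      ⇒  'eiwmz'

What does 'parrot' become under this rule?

xiuzww

Shifts by position in elect: pos 0: e→m (+8), pos 1: l→t (+8), pos 2: e→h (+3), pos 3: c→k (+8), pos 4: t→b (+8) — repeating every 3. The shifts repeat in a cycle of length 3: positions 0,1,… shift by +8, +8, +3, then the pattern repeats.
Applying it to parrot: p+8=x, a+8=i, r+3=u, r+8=z, o+8=w, t+3=w.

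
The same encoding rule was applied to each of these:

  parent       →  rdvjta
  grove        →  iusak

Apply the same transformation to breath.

Each letter shifts forward by (position + 2), i.e. 2, 3, 4, … — the shift grows by one for each successive letter.
For breath: b+2=d, r+3=u, e+4=i, a+5=f, t+6=z, h+7=o.

duifzo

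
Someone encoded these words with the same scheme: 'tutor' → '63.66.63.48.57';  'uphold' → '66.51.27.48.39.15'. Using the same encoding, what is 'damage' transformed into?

t(#20)→63 and u(#21)→66: differences scale by 3, so n = 3·pos + 3. With a=1..z=26, the number is 3·pos + 3.
On damage: d=4→15, a=1→6, m=13→42, a=1→6, g=7→24, e=5→18.

15.6.42.6.24.18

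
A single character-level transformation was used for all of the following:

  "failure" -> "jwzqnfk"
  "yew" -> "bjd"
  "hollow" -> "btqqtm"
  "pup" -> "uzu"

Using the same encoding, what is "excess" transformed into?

The output letters match the input read backwards, each shifted +5: failure reversed is eruliaf. Two steps: reverse the string, then apply a Caesar shift of +5.
Applying it to excess: reverse → ssecxe; then shift: s+5=x, s+5=x, e+5=j, c+5=h, x+5=c, e+5=j.

xxjhcj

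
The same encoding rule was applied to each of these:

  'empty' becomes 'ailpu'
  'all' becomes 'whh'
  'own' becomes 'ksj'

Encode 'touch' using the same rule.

pkqyd

Compare letters: e→a is +22, m→i is +22, p→l is +22 — a constant shift. Every letter moves 22 places later in the alphabet, wrapping around z→a.
Applying it to touch: t+22=p, o+22=k, u+22=q, c+22=y, h+22=d.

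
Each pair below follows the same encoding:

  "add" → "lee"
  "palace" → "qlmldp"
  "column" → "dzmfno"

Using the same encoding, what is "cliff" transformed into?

The shift depends on letter class: consonant d→e is +1, but vowel a→l is +11. The rule splits by letter class: vowels +11, consonants +1.
On cliff: c(cons)+1=d, l(cons)+1=m, i(vowel)+11=t, f(cons)+1=g, f(cons)+1=g.

dmtgg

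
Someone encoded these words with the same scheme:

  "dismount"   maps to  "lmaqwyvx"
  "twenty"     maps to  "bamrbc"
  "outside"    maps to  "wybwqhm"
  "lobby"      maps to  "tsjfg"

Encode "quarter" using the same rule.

yyivbiz

Shifts by position in dismount: pos 0: d→l (+8), pos 1: i→m (+4), pos 2: s→a (+8), pos 3: m→q (+4) — repeating every 2. The shifts repeat in a cycle of length 2: positions 0,1,… shift by +8, +4, then the pattern repeats.
For quarter: q+8=y, u+4=y, a+8=i, r+4=v, t+8=b, e+4=i, r+8=z.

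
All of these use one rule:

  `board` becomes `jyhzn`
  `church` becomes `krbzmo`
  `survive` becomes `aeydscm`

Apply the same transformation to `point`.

xypvd

The shifts repeat in a cycle of length 3: positions 0,1,… shift by +8, +10, +7, then the pattern repeats.
On point: p+8=x, o+10=y, i+7=p, n+8=v, t+10=d.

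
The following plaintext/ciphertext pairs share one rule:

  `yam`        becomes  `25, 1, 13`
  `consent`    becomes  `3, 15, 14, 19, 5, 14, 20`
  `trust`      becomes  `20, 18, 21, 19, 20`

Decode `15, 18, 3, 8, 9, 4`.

Each letter is replaced by its alphabet position (a=1, b=2, …, z=26).
Undoing it on 15, 18, 3, 8, 9, 4: 15=o, 18=r, 3=c, 8=h, 9=i, 4=d.

orchid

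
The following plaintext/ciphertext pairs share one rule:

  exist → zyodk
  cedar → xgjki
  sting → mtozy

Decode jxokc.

weird

Read the word backwards and shift each letter +6.
Decoding jxokc: shift back: j−6=d, x−6=r, o−6=i, k−6=e, c−6=w → driew; then reverse → weird.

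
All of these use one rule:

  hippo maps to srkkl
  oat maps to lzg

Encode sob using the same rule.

Each pair mirrors across the alphabet (h↔s, i↔r, p↔k): positions sum to 25. This is the alphabet-reversal cipher (Atbash): a becomes z, b becomes y, etc.
Applying it to sob: s↔h, o↔l, b↔y.

hly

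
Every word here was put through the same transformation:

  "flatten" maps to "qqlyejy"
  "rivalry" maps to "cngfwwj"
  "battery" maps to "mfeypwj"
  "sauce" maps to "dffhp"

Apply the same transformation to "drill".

Shifts by position in flatten: pos 0: f→q (+11), pos 1: l→q (+5), pos 2: a→l (+11), pos 3: t→y (+5) — repeating every 2. A repeating key of period 2 is used — shifts +11, +5 over and over.
For drill: d+11=o, r+5=w, i+11=t, l+5=q, l+11=w.

owtqw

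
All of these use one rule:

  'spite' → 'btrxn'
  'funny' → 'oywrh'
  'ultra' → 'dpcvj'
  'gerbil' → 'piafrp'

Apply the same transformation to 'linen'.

Shifts by position in spite: pos 0: s→b (+9), pos 1: p→t (+4), pos 2: i→r (+9), pos 3: t→x (+4) — repeating every 2. It's a Vigenère-style cipher with numeric key [9,4]: position i shifts by key[i mod 2].
Applying it to linen: l+9=u, i+4=m, n+9=w, e+4=i, n+9=w.

umwiw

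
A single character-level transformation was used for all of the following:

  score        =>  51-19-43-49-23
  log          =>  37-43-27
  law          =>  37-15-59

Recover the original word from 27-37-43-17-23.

s(#19)→51 and c(#3)→19: differences scale by 2, so n = 2·pos + 13. Each letter becomes 2×(its alphabet position, a=1..z=26) + 13.
Reversing it on 27-37-43-17-23: 27→(27−13)÷2=7=g, 37→(37−13)÷2=12=l, 43→(43−13)÷2=15=o, 17→(17−13)÷2=2=b, 23→(23−13)÷2=5=e.

globe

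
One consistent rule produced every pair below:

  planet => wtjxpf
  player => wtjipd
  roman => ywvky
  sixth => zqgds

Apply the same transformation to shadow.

zpjnzi

In planet: p→w is +7, l→t is +8, a→j is +9, n→x is +10 — the shift increases by 1 each position. The shift increases by 1 at each position, starting from +7: 7, 8, 9, ….
For shadow: s+7=z, h+8=p, a+9=j, d+10=n, o+11=z, w+12=i.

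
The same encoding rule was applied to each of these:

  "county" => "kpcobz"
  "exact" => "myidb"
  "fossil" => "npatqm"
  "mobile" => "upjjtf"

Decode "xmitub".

plasma

The shifts repeat in a cycle of length 2: positions 0,1,… shift by +8, +1, then the pattern repeats.
Undoing it on xmitub: x−8=p, m−1=l, i−8=a, t−1=s, u−8=m, b−1=a.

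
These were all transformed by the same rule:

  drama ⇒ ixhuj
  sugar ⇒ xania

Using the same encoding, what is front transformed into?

kxvvc

In drama: d→i is +5, r→x is +6, a→h is +7, m→u is +8 — the shift increases by 1 each position. Letter i (0-indexed) is shifted by i+5, so successive shifts are 5, 6, 7, ….
On front: f+5=k, r+6=x, o+7=v, n+8=v, t+9=c.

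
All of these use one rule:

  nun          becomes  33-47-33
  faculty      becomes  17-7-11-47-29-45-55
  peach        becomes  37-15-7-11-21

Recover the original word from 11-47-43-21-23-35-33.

cushion

The formula is n = 2×(alphabet index, a=1) + 5.
Decoding 11-47-43-21-23-35-33: 11→(11−5)÷2=3=c, 47→(47−5)÷2=21=u, 43→(43−5)÷2=19=s, 21→(21−5)÷2=8=h, 23→(23−5)÷2=9=i, 35→(35−5)÷2=15=o, 33→(33−5)÷2=14=n.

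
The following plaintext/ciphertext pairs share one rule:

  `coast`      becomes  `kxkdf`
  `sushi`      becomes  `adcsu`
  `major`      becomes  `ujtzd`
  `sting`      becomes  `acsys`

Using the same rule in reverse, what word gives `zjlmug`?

In coast: c→k is +8, o→x is +9, a→k is +10, s→d is +11 — the shift increases by 1 each position. The shift increases by 1 at each position, starting from +8: 8, 9, 10, ….
Decoding zjlmug: z−8=r, j−9=a, l−10=b, m−11=b, u−12=i, g−13=t.

rabbit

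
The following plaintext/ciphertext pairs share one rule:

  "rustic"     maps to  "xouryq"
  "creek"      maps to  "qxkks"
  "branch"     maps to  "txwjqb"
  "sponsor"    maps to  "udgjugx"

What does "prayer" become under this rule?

Treating letters as 0–25, the rule is x ↦ 23x + 22 (mod 26).
On prayer: p(15)→23·15+22≡3=d; r(17)→23·17+22≡23=x; a(0)→23·0+22≡22=w; y(24)→23·24+22≡2=c; e(4)→23·4+22≡10=k; r(17)→23·17+22≡23=x (all mod 26).

dxwckx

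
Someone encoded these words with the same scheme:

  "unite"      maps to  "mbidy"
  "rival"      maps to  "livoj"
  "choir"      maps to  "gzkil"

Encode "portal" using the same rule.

tkldoj

u(20)→m(12) and n(13)→b(1) fit y≡9x+14 (mod 26); the inverse of 9 mod 26 is 3. This is an affine cipher: with a=0,…,z=25, each position x becomes (9x+14) mod 26.
For portal: p(15)→9·15+14≡19=t; o(14)→9·14+14≡10=k; r(17)→9·17+14≡11=l; t(19)→9·19+14≡3=d; a(0)→9·0+14≡14=o; l(11)→9·11+14≡9=j (all mod 26).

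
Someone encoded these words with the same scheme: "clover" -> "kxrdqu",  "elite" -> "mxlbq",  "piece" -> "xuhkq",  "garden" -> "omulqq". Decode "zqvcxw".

result

Shifts by position in clover: pos 0: c→k (+8), pos 1: l→x (+12), pos 2: o→r (+3), pos 3: v→d (+8), pos 4: e→q (+12), pos 5: r→u (+3) — repeating every 3. It's a Vigenère-style cipher with numeric key [8,12,3]: position i shifts by key[i mod 3].
Undoing it on zqvcxw: z−8=r, q−12=e, v−3=s, c−8=u, x−12=l, w−3=t.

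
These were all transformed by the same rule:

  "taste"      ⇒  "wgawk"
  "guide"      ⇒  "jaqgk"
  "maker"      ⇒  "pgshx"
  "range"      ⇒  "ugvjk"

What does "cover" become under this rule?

Shifts by position in taste: pos 0: t→w (+3), pos 1: a→g (+6), pos 2: s→a (+8), pos 3: t→w (+3), pos 4: e→k (+6) — repeating every 3. It's a Vigenère-style cipher with numeric key [3,6,8]: position i shifts by key[i mod 3].
On cover: c+3=f, o+6=u, v+8=d, e+3=h, r+6=x.

fudhx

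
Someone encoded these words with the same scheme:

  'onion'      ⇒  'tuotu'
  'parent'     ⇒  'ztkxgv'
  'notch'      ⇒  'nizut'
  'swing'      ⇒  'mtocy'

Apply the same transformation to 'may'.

egs

The output letters match the input read backwards, each shifted +6: onion reversed is noino. Two steps: reverse the string, then apply a Caesar shift of +6.
On may: reverse → yam; then shift: y+6=e, a+6=g, m+6=s.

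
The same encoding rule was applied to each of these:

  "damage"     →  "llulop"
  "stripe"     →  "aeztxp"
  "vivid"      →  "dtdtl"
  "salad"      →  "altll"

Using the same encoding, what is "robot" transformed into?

Shifts by position in damage: pos 0: d→l (+8), pos 1: a→l (+11), pos 2: m→u (+8), pos 3: a→l (+11) — repeating every 2. It's a Vigenère-style cipher with numeric key [8,11]: position i shifts by key[i mod 2].
On robot: r+8=z, o+11=z, b+8=j, o+11=z, t+8=b.

zzjzb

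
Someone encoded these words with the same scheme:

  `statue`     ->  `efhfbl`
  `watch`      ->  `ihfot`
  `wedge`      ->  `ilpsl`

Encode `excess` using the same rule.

ljolee

The shift depends on letter class: consonant s→e is +12, but vowel a→h is +7. The rule splits by letter class: vowels +7, consonants +12.
Applying it to excess: e(vowel)+7=l, x(cons)+12=j, c(cons)+12=o, e(vowel)+7=l, s(cons)+12=e, s(cons)+12=e.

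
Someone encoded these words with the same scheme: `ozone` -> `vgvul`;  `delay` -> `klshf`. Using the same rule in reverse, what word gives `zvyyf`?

Compare letters: o→v is +7, z→g is +7, o→v is +7 — a constant shift. It's a constant shift of +7 (ROT7).
Reversing it on zvyyf: z−7=s, v−7=o, y−7=r, y−7=r, f−7=y.

sorry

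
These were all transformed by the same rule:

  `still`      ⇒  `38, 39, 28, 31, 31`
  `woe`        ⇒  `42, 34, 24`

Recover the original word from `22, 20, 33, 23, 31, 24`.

candle

Each letter is replaced by its alphabet position (a=1..z=26) + 19.
Reversing it on 22, 20, 33, 23, 31, 24: 22→(22−19)÷1=3=c, 20→(20−19)÷1=1=a, 33→(33−19)÷1=14=n, 23→(23−19)÷1=4=d, 31→(31−19)÷1=12=l, 24→(24−19)÷1=5=e.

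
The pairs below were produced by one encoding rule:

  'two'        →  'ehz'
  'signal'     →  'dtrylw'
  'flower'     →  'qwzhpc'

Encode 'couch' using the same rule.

It's a constant shift of +11 (ROT11).
Applying it to couch: c+11=n, o+11=z, u+11=f, c+11=n, h+11=s.

nzfns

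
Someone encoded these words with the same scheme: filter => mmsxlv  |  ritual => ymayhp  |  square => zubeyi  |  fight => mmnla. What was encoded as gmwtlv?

zipper

Shifts by position in filter: pos 0: f→m (+7), pos 1: i→m (+4), pos 2: l→s (+7), pos 3: t→x (+4) — repeating every 2. The shifts repeat in a cycle of length 2: positions 0,1,… shift by +7, +4, then the pattern repeats.
Decoding gmwtlv: g−7=z, m−4=i, w−7=p, t−4=p, l−7=e, v−4=r.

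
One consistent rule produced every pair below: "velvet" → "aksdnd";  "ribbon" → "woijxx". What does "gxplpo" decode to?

bridge

In velvet: v→a is +5, e→k is +6, l→s is +7, v→d is +8 — the shift increases by 1 each position. Letter i (0-indexed) is shifted by i+5, so successive shifts are 5, 6, 7, ….
Undoing it on gxplpo: g−5=b, x−6=r, p−7=i, l−8=d, p−9=g, o−10=e.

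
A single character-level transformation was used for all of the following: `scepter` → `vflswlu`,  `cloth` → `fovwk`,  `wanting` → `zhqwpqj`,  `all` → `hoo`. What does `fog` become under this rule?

ivj

The shift depends on letter class: consonant s→v is +3, but vowel e→l is +7. Vowels shift forward by 7 and consonants shift forward by 3.
On fog: f(cons)+3=i, o(vowel)+7=v, g(cons)+3=j.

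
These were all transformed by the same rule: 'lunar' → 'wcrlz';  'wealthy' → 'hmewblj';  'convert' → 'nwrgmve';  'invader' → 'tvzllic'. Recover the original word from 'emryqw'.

tennis

Shifts by position in lunar: pos 0: l→w (+11), pos 1: u→c (+8), pos 2: n→r (+4), pos 3: a→l (+11), pos 4: r→z (+8) — repeating every 3. It's a Vigenère-style cipher with numeric key [11,8,4]: position i shifts by key[i mod 3].
Decoding emryqw: e−11=t, m−8=e, r−4=n, y−11=n, q−8=i, w−4=s.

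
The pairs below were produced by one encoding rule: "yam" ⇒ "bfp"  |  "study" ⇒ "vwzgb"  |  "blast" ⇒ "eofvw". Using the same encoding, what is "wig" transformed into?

znj

The rule splits by letter class: vowels +5, consonants +3.
Applying it to wig: w(cons)+3=z, i(vowel)+5=n, g(cons)+3=j.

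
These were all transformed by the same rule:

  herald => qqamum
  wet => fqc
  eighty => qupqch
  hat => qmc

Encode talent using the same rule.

cmuqwc

The shift depends on letter class: consonant h→q is +9, but vowel e→q is +12. Two shifts are in play — +12 for a/e/i/o/u, +9 for every other letter.
On talent: t(cons)+9=c, a(vowel)+12=m, l(cons)+9=u, e(vowel)+12=q, n(cons)+9=w, t(cons)+9=c.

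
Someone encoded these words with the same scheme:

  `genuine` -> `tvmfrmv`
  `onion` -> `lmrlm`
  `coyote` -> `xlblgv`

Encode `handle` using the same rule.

szmwov

Each pair mirrors across the alphabet (g↔t, e↔v, n↔m): positions sum to 25. This is the alphabet-reversal cipher (Atbash): a becomes z, b becomes y, etc.
Applying it to handle: h↔s, a↔z, n↔m, d↔w, l↔o, e↔v.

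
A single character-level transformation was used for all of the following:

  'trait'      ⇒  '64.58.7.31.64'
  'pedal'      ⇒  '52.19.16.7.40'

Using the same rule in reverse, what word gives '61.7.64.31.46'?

satin

t(#20)→64 and r(#18)→58: differences scale by 3, so n = 3·pos + 4. With a=1..z=26, the number is 3·pos + 4.
Decoding 61.7.64.31.46: 61→(61−4)÷3=19=s, 7→(7−4)÷3=1=a, 64→(64−4)÷3=20=t, 31→(31−4)÷3=9=i, 46→(46−4)÷3=14=n.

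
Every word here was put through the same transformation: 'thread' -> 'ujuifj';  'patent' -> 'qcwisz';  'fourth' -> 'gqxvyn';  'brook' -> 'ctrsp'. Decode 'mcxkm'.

In thread: t→u is +1, h→j is +2, r→u is +3, e→i is +4 — the shift increases by 1 each position. Each letter shifts forward by (position + 1), i.e. 1, 2, 3, … — the shift grows by one for each successive letter.
Reversing it on mcxkm: m−1=l, c−2=a, x−3=u, k−4=g, m−5=h.

laugh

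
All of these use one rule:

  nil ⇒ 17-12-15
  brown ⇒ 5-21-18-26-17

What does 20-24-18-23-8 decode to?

Each letter is replaced by its alphabet position (a=1..z=26) + 3.
Reversing it on 20-24-18-23-8: 20→(20−3)÷1=17=q, 24→(24−3)÷1=21=u, 18→(18−3)÷1=15=o, 23→(23−3)÷1=20=t, 8→(8−3)÷1=5=e.

quote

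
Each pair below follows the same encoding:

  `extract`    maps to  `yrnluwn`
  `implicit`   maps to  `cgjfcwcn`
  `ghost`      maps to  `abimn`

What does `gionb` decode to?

Every letter moves 20 places later in the alphabet, wrapping around z→a.
Undoing it on gionb: g−20=m, i−20=o, o−20=u, n−20=t, b−20=h.

mouth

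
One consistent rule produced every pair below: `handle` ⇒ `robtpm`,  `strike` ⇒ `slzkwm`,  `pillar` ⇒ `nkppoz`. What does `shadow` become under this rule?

h(7)→r(17) and a(0)→o(14) fit y≡19x+14 (mod 26); the inverse of 19 mod 26 is 11. Each letter's alphabet position (a=0..z=25) is mapped through 19·x+14 mod 26 — an affine cipher.
On shadow: s(18)→19·18+14≡18=s; h(7)→19·7+14≡17=r; a(0)→19·0+14≡14=o; d(3)→19·3+14≡19=t; o(14)→19·14+14≡20=u; w(22)→19·22+14≡16=q (all mod 26).

srotuq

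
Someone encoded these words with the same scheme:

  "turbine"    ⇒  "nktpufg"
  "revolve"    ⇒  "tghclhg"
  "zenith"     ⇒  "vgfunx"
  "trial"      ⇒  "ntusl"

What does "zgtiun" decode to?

t(19)→n(13) and u(20)→k(10) fit y≡23x+18 (mod 26); the inverse of 23 mod 26 is 17. This is an affine cipher: with a=0,…,z=25, each position x becomes (23x+18) mod 26.
Reversing it on zgtiun: z(25)→17·(25−18)≡15=p; g(6)→17·(6−18)≡4=e; t(19)→17·(19−18)≡17=r; i(8)→17·(8−18)≡12=m; u(20)→17·(20−18)≡8=i; n(13)→17·(13−18)≡19=t (all mod 26).

permit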